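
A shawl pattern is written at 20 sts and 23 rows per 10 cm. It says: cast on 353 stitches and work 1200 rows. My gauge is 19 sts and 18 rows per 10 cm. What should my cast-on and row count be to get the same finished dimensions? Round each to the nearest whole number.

Cast on 335 stitches; work 939 rows.

Stitches: 353 × 19/20 = 335.35 → 335.
Rows: 1200 × 18/23 = 939.13 → 939.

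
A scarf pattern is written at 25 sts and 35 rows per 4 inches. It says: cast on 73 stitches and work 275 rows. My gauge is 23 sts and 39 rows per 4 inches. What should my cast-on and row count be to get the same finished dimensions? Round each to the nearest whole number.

Cast on 67 stitches; work 306 rows.

Stitches: 73 × 23/25 = 67.16 → 67.
Rows: 275 × 39/35 = 306.43 → 306.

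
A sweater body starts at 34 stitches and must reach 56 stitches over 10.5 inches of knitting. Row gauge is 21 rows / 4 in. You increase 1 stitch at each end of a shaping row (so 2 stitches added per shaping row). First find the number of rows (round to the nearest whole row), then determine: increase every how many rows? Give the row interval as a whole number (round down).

Increase every 5th row.

Rows = 10.5 × 5.25 = 55.1 → 55 rows.
Stitches to add: 22 → 11 shaping rows (at 2 st each).
55 / 11 = 5.00 → every 5 rows.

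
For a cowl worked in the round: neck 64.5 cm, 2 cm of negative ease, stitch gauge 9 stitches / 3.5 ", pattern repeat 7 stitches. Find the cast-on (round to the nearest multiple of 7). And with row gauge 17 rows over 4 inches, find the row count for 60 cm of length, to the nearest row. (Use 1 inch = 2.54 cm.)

Finished = 64.5 − 2 = 62.5 cm.
62.5 cm × 1/2.54 = 24.61 inches.
9/3.5 = 2.571 sts per in; 24.61 × 2.571 = 63.27 sts.
Nearest multiple of 7 → 63.
60 cm = 23.62 inches; × 4.25 = 100.39 → 100 rows.

Cast on 63 stitches; work 100 rows.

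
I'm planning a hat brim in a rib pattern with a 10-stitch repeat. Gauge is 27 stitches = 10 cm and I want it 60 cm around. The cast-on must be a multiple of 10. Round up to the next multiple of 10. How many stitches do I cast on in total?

170 stitches.

27 / 10 = 2.7 sts per cm.
60 × 2.7 = 162.00 sts.
Next multiple of 10: 170.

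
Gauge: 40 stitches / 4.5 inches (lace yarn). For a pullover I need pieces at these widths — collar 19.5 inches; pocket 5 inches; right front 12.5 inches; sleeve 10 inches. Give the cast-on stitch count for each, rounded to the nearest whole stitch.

Rate = 40/4.5 = 8.889 sts per in.
collar: 19.5 × 8.889 = 173.33 → 173.
pocket: 5 × 8.889 = 44.44 → 44.
right front: 12.5 × 8.889 = 111.11 → 111.
sleeve: 10 × 8.889 = 88.89 → 89.

collar 173; pocket 44; right front 111; sleeve 89.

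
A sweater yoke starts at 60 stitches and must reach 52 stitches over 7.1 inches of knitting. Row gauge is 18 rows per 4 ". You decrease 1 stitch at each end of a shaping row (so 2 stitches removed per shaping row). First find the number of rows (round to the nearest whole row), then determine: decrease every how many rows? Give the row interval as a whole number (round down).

Decrease every 8th row.

Rows = 7.1 × 4.5 = 31.9 → 32 rows.
Stitches to remove: 8 → 4 shaping rows (at 2 st each).
32 / 4 = 8.00 → every 8 rows.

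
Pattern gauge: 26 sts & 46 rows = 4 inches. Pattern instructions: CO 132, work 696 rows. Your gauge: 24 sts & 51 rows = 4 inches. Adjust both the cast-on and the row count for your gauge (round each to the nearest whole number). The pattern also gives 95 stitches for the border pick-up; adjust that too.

Stitches: 132 × 24/26 = 121.85 → 122.
Rows: 696 × 51/46 = 771.65 → 772.
border pick-up: 95 × 24/26 = 87.69 → 88.

Cast on 122 stitches; work 772 rows; border pick-up 88 stitches.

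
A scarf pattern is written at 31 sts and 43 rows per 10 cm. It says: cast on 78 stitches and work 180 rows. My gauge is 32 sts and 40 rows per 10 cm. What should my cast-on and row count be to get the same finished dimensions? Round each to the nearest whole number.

Stitches: 78 × 32/31 = 80.52 → 81.
Rows: 180 × 40/43 = 167.44 → 167.

Cast on 81 stitches; work 167 rows.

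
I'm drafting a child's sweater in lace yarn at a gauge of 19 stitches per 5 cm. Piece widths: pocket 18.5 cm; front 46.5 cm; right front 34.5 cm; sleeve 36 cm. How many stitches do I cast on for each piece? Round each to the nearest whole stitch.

pocket 70; front 177; right front 131; sleeve 137.

Rate = 19/5 = 3.8 sts per cm.
pocket: 18.5 × 3.8 = 70.30 → 70.
front: 46.5 × 3.8 = 176.70 → 177.
right front: 34.5 × 3.8 = 131.10 → 131.
sleeve: 36 × 3.8 = 136.80 → 137.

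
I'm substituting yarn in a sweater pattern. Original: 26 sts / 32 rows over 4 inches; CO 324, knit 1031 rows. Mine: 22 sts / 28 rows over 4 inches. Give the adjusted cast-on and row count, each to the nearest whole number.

Stitches: 324 × 22/26 = 274.15 → 274.
Rows: 1031 × 28/32 = 902.12 → 902.

Cast on 274 stitches; work 902 rows.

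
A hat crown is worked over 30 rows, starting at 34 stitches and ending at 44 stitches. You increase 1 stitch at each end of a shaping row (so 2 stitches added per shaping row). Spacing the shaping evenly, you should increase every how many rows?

Increase every 6th row.

Stitches to add: |44 − 34| = 10.
Shaping rows needed: 10 / 2 = 5.
30 rows / 5 = every 6 rows.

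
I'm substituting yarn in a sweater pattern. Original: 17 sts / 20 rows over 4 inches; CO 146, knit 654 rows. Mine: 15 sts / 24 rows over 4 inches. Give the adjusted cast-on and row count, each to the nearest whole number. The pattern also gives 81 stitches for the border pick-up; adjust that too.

Cast on 129 stitches; work 785 rows; border pick-up 71 stitches.

Stitches: 146 × 15/17 = 128.82 → 129.
Rows: 654 × 24/20 = 784.80 → 785.
border pick-up: 81 × 15/17 = 71.47 → 71.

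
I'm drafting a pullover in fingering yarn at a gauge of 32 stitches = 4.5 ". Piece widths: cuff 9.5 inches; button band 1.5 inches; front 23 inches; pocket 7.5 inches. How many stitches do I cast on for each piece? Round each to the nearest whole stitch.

Rate = 32/4.5 = 7.111 sts per in.
cuff: 9.5 × 7.111 = 67.56 → 68.
button band: 1.5 × 7.111 = 10.67 → 11.
front: 23 × 7.111 = 163.56 → 164.
pocket: 7.5 × 7.111 = 53.33 → 53.

cuff 68; button band 11; front 164; pocket 53.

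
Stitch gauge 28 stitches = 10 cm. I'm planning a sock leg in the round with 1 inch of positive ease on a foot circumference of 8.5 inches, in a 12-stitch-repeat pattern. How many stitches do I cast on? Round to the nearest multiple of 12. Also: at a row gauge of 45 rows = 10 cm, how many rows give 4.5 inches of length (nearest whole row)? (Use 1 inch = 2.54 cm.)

Finished = 8.5 + 1 = 9.5 inches.
9.5 inches × 2.54 = 24.13 cm.
28/10 = 2.8 sts per cm; 24.13 × 2.8 = 67.56 sts.
Nearest multiple of 12 → 72.
4.5 inches = 11.43 cm; × 4.5 = 51.44 → 51 rows.

Cast on 72 stitches; work 51 rows.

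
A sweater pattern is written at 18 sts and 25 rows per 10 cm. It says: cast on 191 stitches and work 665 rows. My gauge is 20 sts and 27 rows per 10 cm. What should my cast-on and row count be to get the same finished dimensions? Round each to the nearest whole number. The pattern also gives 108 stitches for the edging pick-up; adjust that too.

Cast on 212 stitches; work 718 rows; edging pick-up 120 stitches.

Stitches: 191 × 20/18 = 212.22 → 212.
Rows: 665 × 27/25 = 718.20 → 718.
edging pick-up: 108 × 20/18 = 120.00 → 120.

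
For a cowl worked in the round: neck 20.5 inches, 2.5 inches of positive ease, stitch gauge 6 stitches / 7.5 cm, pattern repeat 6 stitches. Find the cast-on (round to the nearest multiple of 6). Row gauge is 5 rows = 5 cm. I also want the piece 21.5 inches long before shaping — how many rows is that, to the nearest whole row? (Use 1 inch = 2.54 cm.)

Finished = 20.5 + 2.5 = 23 inches.
23 inches × 2.54 = 58.42 cm.
6/7.5 = 0.8 sts per cm; 58.42 × 0.8 = 46.74 sts.
Nearest multiple of 6 → 48.
21.5 inches = 54.61 cm; × 1 = 54.61 → 55 rows.

Cast on 48 stitches; work 55 rows.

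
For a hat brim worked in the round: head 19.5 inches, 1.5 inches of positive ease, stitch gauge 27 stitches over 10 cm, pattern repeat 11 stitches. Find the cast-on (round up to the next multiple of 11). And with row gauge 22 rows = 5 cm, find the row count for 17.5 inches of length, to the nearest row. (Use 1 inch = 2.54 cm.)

Finished = 19.5 + 1.5 = 21 inches.
21 inches × 2.54 = 53.34 cm.
27/10 = 2.7 sts per cm; 53.34 × 2.7 = 144.02 sts.
Next multiple of 11 → 154.
17.5 inches = 44.45 cm; × 4.4 = 195.58 → 196 rows.

Cast on 154 stitches; work 196 rows.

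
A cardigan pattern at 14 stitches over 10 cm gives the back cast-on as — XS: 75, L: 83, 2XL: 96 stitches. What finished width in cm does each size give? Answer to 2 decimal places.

XS 53.57 cm; L 59.29 cm; 2XL 68.57 cm.

14/10 = 1.4 sts per cm.
XS: 75 / 1.4 = 53.571 → 53.57 cm.
L: 83 / 1.4 = 59.286 → 59.29 cm.
2XL: 96 / 1.4 = 68.571 → 68.57 cm.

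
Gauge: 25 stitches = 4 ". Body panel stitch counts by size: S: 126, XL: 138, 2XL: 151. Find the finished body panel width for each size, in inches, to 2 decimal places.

S 20.16 inches; XL 22.08 inches; 2XL 24.16 inches.

25/4 = 6.25 sts per in.
S: 126 / 6.25 = 20.160 → 20.16 in.
XL: 138 / 6.25 = 22.080 → 22.08 in.
2XL: 151 / 6.25 = 24.160 → 24.16 in.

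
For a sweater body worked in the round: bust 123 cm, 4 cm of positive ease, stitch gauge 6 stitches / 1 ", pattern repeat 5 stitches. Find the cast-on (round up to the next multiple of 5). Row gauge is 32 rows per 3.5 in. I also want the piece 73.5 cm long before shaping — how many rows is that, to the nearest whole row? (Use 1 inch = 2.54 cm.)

Cast on 300 stitches; work 265 rows.

Finished = 123 + 4 = 127 cm.
127 cm × 1/2.54 = 50.00 inches.
6/1 = 6 sts per in; 50.00 × 6 = 300.00 sts.
Next multiple of 5 → 300.
73.5 cm = 28.94 inches; × 9.143 = 264.57 → 265 rows.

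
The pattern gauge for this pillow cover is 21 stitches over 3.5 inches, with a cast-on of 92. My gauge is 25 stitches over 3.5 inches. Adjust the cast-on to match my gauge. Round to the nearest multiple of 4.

CO 108 sts.

Scale factor = 25 / 21 = 1.190.
92 × 25 / 21 = 109.52 sts.
→ 108 sts.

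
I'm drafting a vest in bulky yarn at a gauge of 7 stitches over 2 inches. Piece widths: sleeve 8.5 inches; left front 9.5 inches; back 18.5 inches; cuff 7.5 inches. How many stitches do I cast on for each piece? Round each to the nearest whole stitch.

sleeve 30; left front 33; back 65; cuff 26.

Rate = 7/2 = 3.5 sts per in.
sleeve: 8.5 × 3.5 = 29.75 → 30.
left front: 9.5 × 3.5 = 33.25 → 33.
back: 18.5 × 3.5 = 64.75 → 65.
cuff: 7.5 × 3.5 = 26.25 → 26.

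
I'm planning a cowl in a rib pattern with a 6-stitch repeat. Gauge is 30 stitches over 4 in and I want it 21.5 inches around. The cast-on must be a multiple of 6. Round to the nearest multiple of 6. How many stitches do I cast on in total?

CO 162 sts.

30 / 4 = 7.5 sts per inch.
21.5 × 7.5 = 161.25 sts.
Nearest multiple of 6: 162.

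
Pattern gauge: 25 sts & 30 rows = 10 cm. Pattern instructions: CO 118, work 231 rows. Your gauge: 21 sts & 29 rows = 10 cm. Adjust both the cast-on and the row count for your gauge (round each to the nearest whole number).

Stitches: 118 × 21/25 = 99.12 → 99.
Rows: 231 × 29/30 = 223.30 → 223.

Cast on 99 stitches; work 223 rows.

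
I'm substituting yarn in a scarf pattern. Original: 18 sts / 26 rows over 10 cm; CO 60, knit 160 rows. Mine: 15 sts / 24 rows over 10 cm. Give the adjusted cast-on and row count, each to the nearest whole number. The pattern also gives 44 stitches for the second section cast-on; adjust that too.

Cast on 50 stitches; work 148 rows; second section cast-on 37 stitches.

Stitches: 60 × 15/18 = 50.00 → 50.
Rows: 160 × 24/26 = 147.69 → 148.
second section cast-on: 44 × 15/18 = 36.67 → 37.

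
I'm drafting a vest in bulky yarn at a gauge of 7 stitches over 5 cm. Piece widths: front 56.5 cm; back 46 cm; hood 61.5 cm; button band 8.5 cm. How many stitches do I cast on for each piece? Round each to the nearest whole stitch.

front 79; back 64; hood 86; button band 12.

Rate = 7/5 = 1.4 sts per cm.
front: 56.5 × 1.4 = 79.10 → 79.
back: 46 × 1.4 = 64.40 → 64.
hood: 61.5 × 1.4 = 86.10 → 86.
button band: 8.5 × 1.4 = 11.90 → 12.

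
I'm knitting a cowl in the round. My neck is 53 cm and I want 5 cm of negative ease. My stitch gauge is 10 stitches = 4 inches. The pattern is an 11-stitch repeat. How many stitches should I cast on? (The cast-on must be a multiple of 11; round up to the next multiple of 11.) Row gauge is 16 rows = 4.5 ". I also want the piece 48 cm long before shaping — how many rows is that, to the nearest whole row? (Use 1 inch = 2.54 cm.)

Cast on 55 stitches; work 67 rows.

Finished = 53 − 5 = 48 cm.
48 cm × 1/2.54 = 18.90 inches.
10/4 = 2.5 sts per in; 18.90 × 2.5 = 47.24 sts.
Next multiple of 11 → 55.
48 cm = 18.90 inches; × 3.556 = 67.19 → 67 rows.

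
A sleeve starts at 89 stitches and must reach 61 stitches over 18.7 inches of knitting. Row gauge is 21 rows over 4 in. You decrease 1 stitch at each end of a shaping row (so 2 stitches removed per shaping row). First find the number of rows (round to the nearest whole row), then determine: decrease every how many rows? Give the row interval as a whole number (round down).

Rows = 18.7 × 5.25 = 98.2 → 98 rows.
Stitches to remove: 28 → 14 shaping rows (at 2 st each).
98 / 14 = 7.00 → every 7 rows.

Decrease every 7th row.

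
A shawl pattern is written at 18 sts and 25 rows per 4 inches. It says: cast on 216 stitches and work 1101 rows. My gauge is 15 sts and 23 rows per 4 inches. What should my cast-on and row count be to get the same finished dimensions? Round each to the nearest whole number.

Stitches: 216 × 15/18 = 180.00 → 180.
Rows: 1101 × 23/25 = 1012.92 → 1013.

Cast on 180 stitches; work 1013 rows.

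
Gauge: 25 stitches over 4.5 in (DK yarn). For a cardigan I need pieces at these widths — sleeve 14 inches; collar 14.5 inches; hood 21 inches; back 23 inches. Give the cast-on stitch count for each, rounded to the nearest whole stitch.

sleeve 78; collar 81; hood 117; back 128.

Rate = 25/4.5 = 5.556 sts per in.
sleeve: 14 × 5.556 = 77.78 → 78.
collar: 14.5 × 5.556 = 80.56 → 81.
hood: 21 × 5.556 = 116.67 → 117.
back: 23 × 5.556 = 127.78 → 128.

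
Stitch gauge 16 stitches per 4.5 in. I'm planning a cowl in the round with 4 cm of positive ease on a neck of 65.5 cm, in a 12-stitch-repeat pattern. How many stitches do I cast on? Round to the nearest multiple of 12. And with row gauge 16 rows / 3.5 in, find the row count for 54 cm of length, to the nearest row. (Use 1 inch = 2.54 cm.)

Finished = 65.5 + 4 = 69.5 cm.
69.5 cm × 1/2.54 = 27.36 inches.
16/4.5 = 3.556 sts per in; 27.36 × 3.556 = 97.29 sts.
Nearest multiple of 12 → 96.
54 cm = 21.26 inches; × 4.571 = 97.19 → 97 rows.

Cast on 96 stitches; work 97 rows.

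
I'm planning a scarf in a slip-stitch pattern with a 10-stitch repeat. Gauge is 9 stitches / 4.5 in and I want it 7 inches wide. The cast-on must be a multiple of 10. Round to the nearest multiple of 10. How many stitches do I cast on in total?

Cast on 10 stitches.

9 / 4.5 = 2 sts per inch.
7 × 2 = 14.00 sts.
Nearest multiple of 10: 10.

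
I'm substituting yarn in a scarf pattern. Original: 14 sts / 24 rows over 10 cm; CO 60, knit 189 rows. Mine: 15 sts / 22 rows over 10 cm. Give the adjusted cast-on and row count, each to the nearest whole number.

Stitches: 60 × 15/14 = 64.29 → 64.
Rows: 189 × 22/24 = 173.25 → 173.

Cast on 64 stitches; work 173 rows.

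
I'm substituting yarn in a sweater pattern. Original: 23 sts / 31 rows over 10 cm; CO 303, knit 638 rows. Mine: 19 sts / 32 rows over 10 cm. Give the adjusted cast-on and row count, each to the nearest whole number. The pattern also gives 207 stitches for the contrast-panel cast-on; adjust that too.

Cast on 250 stitches; work 659 rows; contrast-panel cast-on 171 stitches.

Stitches: 303 × 19/23 = 250.30 → 250.
Rows: 638 × 32/31 = 658.58 → 659.
contrast-panel cast-on: 207 × 19/23 = 171.00 → 171.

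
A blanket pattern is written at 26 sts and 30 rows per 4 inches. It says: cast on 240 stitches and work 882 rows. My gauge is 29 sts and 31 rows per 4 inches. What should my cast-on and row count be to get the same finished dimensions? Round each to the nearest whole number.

Stitches: 240 × 29/26 = 267.69 → 268.
Rows: 882 × 31/30 = 911.40 → 911.

Cast on 268 stitches; work 911 rows.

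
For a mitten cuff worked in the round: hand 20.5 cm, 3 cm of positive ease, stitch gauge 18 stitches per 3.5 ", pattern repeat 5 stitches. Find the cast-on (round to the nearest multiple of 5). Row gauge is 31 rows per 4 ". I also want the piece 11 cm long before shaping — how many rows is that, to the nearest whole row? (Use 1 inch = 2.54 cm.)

Cast on 50 stitches; work 34 rows.

Finished = 20.5 + 3 = 23.5 cm.
23.5 cm × 1/2.54 = 9.25 inches.
18/3.5 = 5.143 sts per in; 9.25 × 5.143 = 47.58 sts.
Nearest multiple of 5 → 50.
11 cm = 4.33 inches; × 7.75 = 33.56 → 34 rows.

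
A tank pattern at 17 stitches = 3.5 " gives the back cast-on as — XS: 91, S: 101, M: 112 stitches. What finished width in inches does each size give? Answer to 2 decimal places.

17/3.5 = 4.857 sts per in.
XS: 91 / 4.857 = 18.735 → 18.74 in.
S: 101 / 4.857 = 20.794 → 20.79 in.
M: 112 / 4.857 = 23.059 → 23.06 in.

XS 18.74 inches; S 20.79 inches; M 23.06 inches.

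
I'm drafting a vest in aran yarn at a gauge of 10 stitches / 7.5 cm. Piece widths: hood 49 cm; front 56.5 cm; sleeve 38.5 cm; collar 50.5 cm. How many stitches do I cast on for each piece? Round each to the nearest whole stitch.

hood 65; front 75; sleeve 51; collar 67.

Rate = 10/7.5 = 1.333 sts per cm.
hood: 49 × 1.333 = 65.33 → 65.
front: 56.5 × 1.333 = 75.33 → 75.
sleeve: 38.5 × 1.333 = 51.33 → 51.
collar: 50.5 × 1.333 = 67.33 → 67.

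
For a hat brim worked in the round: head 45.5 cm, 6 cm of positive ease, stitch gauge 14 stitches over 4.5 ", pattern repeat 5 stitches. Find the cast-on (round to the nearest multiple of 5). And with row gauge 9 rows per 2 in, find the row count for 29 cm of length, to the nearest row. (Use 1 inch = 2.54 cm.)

Finished = 45.5 + 6 = 51.5 cm.
51.5 cm × 1/2.54 = 20.28 inches.
14/4.5 = 3.111 sts per in; 20.28 × 3.111 = 63.08 sts.
Nearest multiple of 5 → 65.
29 cm = 11.42 inches; × 4.5 = 51.38 → 51 rows.

Cast on 65 stitches; work 51 rows.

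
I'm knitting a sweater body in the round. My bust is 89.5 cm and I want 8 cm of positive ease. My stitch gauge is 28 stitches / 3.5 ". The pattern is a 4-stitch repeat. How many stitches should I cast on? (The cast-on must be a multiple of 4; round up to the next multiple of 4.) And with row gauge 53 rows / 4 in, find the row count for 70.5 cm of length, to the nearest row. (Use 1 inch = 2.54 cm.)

Finished = 89.5 + 8 = 97.5 cm.
97.5 cm × 1/2.54 = 38.39 inches.
28/3.5 = 8 sts per in; 38.39 × 8 = 307.09 sts.
Next multiple of 4 → 308.
70.5 cm = 27.76 inches; × 13.25 = 367.77 → 368 rows.

Cast on 308 stitches; work 368 rows.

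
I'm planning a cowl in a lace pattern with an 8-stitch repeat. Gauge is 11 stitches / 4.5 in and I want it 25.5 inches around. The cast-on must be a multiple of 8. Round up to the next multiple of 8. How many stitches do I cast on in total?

11 / 4.5 = 2.444 sts per inch.
25.5 × 2.444 = 62.33 sts.
Next multiple of 8: 64.

CO 64 sts.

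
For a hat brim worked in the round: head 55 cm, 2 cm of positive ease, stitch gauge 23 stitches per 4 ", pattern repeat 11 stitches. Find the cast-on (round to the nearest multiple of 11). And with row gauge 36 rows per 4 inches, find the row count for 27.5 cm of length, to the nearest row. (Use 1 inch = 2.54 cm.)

Cast on 132 stitches; work 97 rows.

Finished = 55 + 2 = 57 cm.
57 cm × 1/2.54 = 22.44 inches.
23/4 = 5.75 sts per in; 22.44 × 5.75 = 129.04 sts.
Nearest multiple of 11 → 132.
27.5 cm = 10.83 inches; × 9 = 97.44 → 97 rows.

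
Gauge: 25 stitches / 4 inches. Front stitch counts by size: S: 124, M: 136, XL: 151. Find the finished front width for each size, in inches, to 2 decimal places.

S 19.84 inches; M 21.76 inches; XL 24.16 inches.

25/4 = 6.25 sts per in.
S: 124 / 6.25 = 19.840 → 19.84 in.
M: 136 / 6.25 = 21.760 → 21.76 in.
XL: 151 / 6.25 = 24.160 → 24.16 in.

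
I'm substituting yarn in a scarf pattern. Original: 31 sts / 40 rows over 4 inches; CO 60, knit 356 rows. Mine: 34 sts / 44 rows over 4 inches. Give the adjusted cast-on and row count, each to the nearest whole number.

Cast on 66 stitches; work 392 rows.

Stitches: 60 × 34/31 = 65.81 → 66.
Rows: 356 × 44/40 = 391.60 → 392.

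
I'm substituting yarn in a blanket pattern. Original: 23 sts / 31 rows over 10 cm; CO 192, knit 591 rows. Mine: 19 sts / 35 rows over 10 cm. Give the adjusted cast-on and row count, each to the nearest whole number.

Stitches: 192 × 19/23 = 158.61 → 159.
Rows: 591 × 35/31 = 667.26 → 667.

Cast on 159 stitches; work 667 rows.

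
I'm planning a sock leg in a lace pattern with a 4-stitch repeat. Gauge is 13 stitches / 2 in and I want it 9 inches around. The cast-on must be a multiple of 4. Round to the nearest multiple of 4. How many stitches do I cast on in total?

60 stitches.

13 / 2 = 6.5 sts per inch.
9 × 6.5 = 58.50 sts.
Nearest multiple of 4: 60.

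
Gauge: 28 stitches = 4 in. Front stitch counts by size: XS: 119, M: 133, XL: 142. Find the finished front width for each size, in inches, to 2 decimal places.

XS 17.00 inches; M 19.00 inches; XL 20.29 inches.

28/4 = 7 sts per in.
XS: 119 / 7 = 17.000 → 17.00 in.
M: 133 / 7 = 19.000 → 19.00 in.
XL: 142 / 7 = 20.286 → 20.29 in.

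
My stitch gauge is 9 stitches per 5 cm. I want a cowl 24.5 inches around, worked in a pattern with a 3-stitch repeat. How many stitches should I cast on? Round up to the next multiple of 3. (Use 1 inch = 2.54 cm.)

CO 114 sts.

24.5 in = 24.5 × 2.54 = 62.23 cm.
9 / 5 = 1.8 sts/cm.
62.23 × 1.8 = 112.01 sts.
→ 114.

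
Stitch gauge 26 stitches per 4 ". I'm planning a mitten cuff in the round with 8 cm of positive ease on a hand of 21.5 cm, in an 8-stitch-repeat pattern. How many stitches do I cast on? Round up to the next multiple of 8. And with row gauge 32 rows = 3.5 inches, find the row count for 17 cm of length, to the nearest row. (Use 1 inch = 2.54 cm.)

Finished = 21.5 + 8 = 29.5 cm.
29.5 cm × 1/2.54 = 11.61 inches.
26/4 = 6.5 sts per in; 11.61 × 6.5 = 75.49 sts.
Next multiple of 8 → 80.
17 cm = 6.69 inches; × 9.143 = 61.19 → 61 rows.

Cast on 80 stitches; work 61 rows.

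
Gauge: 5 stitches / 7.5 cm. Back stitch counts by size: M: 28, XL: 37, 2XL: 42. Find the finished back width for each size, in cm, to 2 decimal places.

M 42.00 cm; XL 55.50 cm; 2XL 63.00 cm.

5/7.5 = 0.667 sts per cm.
M: 28 / 0.667 = 42.000 → 42.00 cm.
XL: 37 / 0.667 = 55.500 → 55.50 cm.
2XL: 42 / 0.667 = 63.000 → 63.00 cm.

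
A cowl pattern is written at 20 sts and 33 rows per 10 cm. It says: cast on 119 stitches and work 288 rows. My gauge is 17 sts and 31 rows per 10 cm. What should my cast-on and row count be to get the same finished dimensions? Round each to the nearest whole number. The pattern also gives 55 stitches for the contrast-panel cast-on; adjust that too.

Stitches: 119 × 17/20 = 101.15 → 101.
Rows: 288 × 31/33 = 270.55 → 271.
contrast-panel cast-on: 55 × 17/20 = 46.75 → 47.

Cast on 101 stitches; work 271 rows; contrast-panel cast-on 47 stitches.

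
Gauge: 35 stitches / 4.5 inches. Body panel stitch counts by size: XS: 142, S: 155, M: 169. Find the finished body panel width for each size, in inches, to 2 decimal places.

35/4.5 = 7.778 sts per in.
XS: 142 / 7.778 = 18.257 → 18.26 in.
S: 155 / 7.778 = 19.929 → 19.93 in.
M: 169 / 7.778 = 21.729 → 21.73 in.

XS 18.26 inches; S 19.93 inches; M 21.73 inches.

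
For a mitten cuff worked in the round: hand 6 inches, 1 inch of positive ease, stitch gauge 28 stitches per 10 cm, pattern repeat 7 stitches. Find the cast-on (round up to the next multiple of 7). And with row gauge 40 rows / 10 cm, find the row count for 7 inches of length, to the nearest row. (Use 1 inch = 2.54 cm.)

Cast on 56 stitches; work 71 rows.

Finished = 6 + 1 = 7 inches.
7 inches × 2.54 = 17.78 cm.
28/10 = 2.8 sts per cm; 17.78 × 2.8 = 49.78 sts.
Next multiple of 7 → 56.
7 inches = 17.78 cm; × 4 = 71.12 → 71 rows.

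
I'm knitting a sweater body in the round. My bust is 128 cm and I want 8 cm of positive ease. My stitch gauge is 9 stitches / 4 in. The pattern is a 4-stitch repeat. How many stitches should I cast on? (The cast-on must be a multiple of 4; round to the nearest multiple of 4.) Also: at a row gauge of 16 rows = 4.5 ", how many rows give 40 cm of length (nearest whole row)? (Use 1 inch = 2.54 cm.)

Cast on 120 stitches; work 56 rows.

Finished = 128 + 8 = 136 cm.
136 cm × 1/2.54 = 53.54 inches.
9/4 = 2.25 sts per in; 53.54 × 2.25 = 120.47 sts.
Nearest multiple of 4 → 120.
40 cm = 15.75 inches; × 3.556 = 55.99 → 56 rows.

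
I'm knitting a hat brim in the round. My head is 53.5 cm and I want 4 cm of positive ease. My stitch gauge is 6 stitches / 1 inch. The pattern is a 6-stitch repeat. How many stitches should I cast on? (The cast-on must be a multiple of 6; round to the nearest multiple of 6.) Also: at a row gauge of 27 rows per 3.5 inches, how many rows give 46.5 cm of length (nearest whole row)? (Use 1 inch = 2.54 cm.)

Finished = 53.5 + 4 = 57.5 cm.
57.5 cm × 1/2.54 = 22.64 inches.
6/1 = 6 sts per in; 22.64 × 6 = 135.83 sts.
Nearest multiple of 6 → 138.
46.5 cm = 18.31 inches; × 7.714 = 141.23 → 141 rows.

Cast on 138 stitches; work 141 rows.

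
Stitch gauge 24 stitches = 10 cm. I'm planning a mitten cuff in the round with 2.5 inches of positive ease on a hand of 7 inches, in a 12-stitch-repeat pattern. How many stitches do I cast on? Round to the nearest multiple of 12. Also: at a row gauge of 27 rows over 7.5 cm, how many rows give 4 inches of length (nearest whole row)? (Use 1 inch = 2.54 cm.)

Cast on 60 stitches; work 37 rows.

Finished = 7 + 2.5 = 9.5 inches.
9.5 inches × 2.54 = 24.13 cm.
24/10 = 2.4 sts per cm; 24.13 × 2.4 = 57.91 sts.
Nearest multiple of 12 → 60.
4 inches = 10.16 cm; × 3.6 = 36.58 → 37 rows.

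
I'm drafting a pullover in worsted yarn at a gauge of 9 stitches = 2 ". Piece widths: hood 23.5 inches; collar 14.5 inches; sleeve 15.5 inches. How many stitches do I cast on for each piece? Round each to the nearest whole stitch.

Rate = 9/2 = 4.5 sts per in.
hood: 23.5 × 4.5 = 105.75 → 106.
collar: 14.5 × 4.5 = 65.25 → 65.
sleeve: 15.5 × 4.5 = 69.75 → 70.

hood 106; collar 65; sleeve 70.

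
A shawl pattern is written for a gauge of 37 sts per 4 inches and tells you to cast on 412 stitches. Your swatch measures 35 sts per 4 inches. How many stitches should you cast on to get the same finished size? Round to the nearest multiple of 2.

CO 390 sts.

Scale factor = 35 / 37 = 0.946.
412 × 35 / 37 = 389.73 sts.
→ 390 sts.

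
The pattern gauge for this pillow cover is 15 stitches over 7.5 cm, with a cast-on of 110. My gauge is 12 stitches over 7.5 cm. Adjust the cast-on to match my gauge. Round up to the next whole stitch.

Scale factor = 12 / 15 = 0.800.
110 × 12 / 15 = 88.00 sts.

CO 88 sts.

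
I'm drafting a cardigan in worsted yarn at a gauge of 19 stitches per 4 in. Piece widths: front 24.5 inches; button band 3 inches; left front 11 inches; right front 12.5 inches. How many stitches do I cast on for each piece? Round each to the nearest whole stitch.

Rate = 19/4 = 4.75 sts per in.
front: 24.5 × 4.75 = 116.38 → 116.
button band: 3 × 4.75 = 14.25 → 14.
left front: 11 × 4.75 = 52.25 → 52.
right front: 12.5 × 4.75 = 59.38 → 59.

front 116; button band 14; left front 52; right front 59.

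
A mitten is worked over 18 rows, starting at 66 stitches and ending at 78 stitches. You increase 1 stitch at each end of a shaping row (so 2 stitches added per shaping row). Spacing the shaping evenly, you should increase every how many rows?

Stitches to add: |78 − 66| = 12.
Shaping rows needed: 12 / 2 = 6.
18 rows / 6 = every 3 rows.

Increase every 3rd row.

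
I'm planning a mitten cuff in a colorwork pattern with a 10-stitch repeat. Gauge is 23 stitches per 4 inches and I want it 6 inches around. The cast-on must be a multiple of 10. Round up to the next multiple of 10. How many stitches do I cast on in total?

Cast on 40 stitches.

23 / 4 = 5.75 sts per inch.
6 × 5.75 = 34.50 sts.
Next multiple of 10: 40.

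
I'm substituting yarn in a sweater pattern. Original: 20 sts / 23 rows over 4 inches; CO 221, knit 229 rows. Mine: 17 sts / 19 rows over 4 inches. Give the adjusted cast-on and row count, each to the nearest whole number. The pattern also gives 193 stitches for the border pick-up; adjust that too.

Cast on 188 stitches; work 189 rows; border pick-up 164 stitches.

Stitches: 221 × 17/20 = 187.85 → 188.
Rows: 229 × 19/23 = 189.17 → 189.
border pick-up: 193 × 17/20 = 164.05 → 164.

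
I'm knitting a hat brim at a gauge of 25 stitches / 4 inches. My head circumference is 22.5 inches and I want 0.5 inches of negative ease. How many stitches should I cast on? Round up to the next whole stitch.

CO 138 sts.

Finished = 22.5 − 0.5 = 22 in.
25 / 4 = 6.25 sts per inch.
22.00 × 6.25 = 137.50 sts.
→ 138 sts.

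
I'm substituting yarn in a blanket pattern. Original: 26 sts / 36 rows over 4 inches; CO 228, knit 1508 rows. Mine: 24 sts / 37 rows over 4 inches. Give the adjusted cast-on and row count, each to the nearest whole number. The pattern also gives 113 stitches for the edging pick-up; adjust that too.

Stitches: 228 × 24/26 = 210.46 → 210.
Rows: 1508 × 37/36 = 1549.89 → 1550.
edging pick-up: 113 × 24/26 = 104.31 → 104.

Cast on 210 stitches; work 1550 rows; edging pick-up 104 stitches.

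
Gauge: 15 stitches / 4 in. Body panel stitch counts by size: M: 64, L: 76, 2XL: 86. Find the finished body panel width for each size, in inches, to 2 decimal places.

15/4 = 3.75 sts per in.
M: 64 / 3.75 = 17.067 → 17.07 in.
L: 76 / 3.75 = 20.267 → 20.27 in.
2XL: 86 / 3.75 = 22.933 → 22.93 in.

M 17.07 inches; L 20.27 inches; 2XL 22.93 inches.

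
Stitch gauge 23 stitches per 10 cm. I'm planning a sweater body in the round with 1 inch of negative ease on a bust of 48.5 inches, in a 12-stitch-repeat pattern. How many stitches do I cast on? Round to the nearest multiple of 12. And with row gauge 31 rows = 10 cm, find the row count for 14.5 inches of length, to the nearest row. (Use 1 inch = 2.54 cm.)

Finished = 48.5 − 1 = 47.5 inches.
47.5 inches × 2.54 = 120.65 cm.
23/10 = 2.3 sts per cm; 120.65 × 2.3 = 277.50 sts.
Nearest multiple of 12 → 276.
14.5 inches = 36.83 cm; × 3.1 = 114.17 → 114 rows.

Cast on 276 stitches; work 114 rows.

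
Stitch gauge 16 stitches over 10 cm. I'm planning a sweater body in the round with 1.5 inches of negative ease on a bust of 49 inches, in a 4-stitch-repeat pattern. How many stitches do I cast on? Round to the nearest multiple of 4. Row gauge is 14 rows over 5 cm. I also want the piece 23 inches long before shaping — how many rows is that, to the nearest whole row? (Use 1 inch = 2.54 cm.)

Cast on 192 stitches; work 164 rows.

Finished = 49 − 1.5 = 47.5 inches.
47.5 inches × 2.54 = 120.65 cm.
16/10 = 1.6 sts per cm; 120.65 × 1.6 = 193.04 sts.
Nearest multiple of 4 → 192.
23 inches = 58.42 cm; × 2.8 = 163.58 → 164 rows.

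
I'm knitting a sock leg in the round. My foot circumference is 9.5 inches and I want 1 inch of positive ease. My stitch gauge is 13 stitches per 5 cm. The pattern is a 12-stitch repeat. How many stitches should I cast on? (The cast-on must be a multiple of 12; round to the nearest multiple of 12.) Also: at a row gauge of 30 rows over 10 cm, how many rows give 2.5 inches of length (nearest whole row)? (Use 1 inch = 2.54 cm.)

Finished = 9.5 + 1 = 10.5 inches.
10.5 inches × 2.54 = 26.67 cm.
13/5 = 2.6 sts per cm; 26.67 × 2.6 = 69.34 sts.
Nearest multiple of 12 → 72.
2.5 inches = 6.35 cm; × 3 = 19.05 → 19 rows.

Cast on 72 stitches; work 19 rows.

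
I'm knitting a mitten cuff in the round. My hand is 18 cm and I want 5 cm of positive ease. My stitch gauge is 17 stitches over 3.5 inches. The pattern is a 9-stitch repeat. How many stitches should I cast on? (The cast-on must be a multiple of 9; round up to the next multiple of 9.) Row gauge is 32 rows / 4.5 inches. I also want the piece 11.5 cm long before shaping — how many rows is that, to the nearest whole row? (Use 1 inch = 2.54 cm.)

Finished = 18 + 5 = 23 cm.
23 cm × 1/2.54 = 9.06 inches.
17/3.5 = 4.857 sts per in; 9.06 × 4.857 = 43.98 sts.
Next multiple of 9 → 45.
11.5 cm = 4.53 inches; × 7.111 = 32.20 → 32 rows.

Cast on 45 stitches; work 32 rows.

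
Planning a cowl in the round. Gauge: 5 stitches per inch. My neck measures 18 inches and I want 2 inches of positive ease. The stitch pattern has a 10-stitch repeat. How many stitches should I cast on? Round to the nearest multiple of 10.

Finished = 18 + 2 = 20 inches.
5 / 1 = 5 sts/in.
20 × 5 = 100.00 sts.
Nearest multiple of 10: 100.

Cast on 100 stitches.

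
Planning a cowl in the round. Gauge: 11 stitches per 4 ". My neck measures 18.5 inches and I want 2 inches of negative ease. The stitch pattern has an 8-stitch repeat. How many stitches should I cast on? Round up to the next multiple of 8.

CO 48 sts.

Finished = 18.5 − 2 = 16.5 inches.
11 / 4 = 2.75 sts/in.
16.5 × 2.75 = 45.38 sts.
Next multiple of 8: 48.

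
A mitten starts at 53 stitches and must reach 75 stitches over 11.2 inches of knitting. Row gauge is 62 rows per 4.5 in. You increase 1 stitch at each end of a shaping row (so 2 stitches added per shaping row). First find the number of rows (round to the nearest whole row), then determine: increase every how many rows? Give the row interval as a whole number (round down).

Rows = 11.2 × 13.778 = 154.3 → 154 rows.
Stitches to add: 22 → 11 shaping rows (at 2 st each).
154 / 11 = 14.00 → every 14 rows.

Increase every 14th row.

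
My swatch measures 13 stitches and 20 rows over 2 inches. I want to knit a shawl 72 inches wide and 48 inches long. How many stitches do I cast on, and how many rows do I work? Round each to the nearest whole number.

Stitch gauge = 13/2 = 6.5 sts/in; 72 × 6.5 = 468.00 → 468 sts.
Row gauge = 20/2 = 10 rows/in; 48 × 10 = 480.00 → 480 rows.

Cast on 468 stitches and work 480 rows.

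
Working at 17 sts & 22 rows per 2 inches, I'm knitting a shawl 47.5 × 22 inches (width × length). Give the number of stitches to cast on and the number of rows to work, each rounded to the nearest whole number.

Stitch gauge = 17/2 = 8.5 sts/in; 47.5 × 8.5 = 403.75 → 404 sts.
Row gauge = 22/2 = 11 rows/in; 22 × 11 = 242.00 → 242 rows.

Cast on 404 stitches and work 242 rows.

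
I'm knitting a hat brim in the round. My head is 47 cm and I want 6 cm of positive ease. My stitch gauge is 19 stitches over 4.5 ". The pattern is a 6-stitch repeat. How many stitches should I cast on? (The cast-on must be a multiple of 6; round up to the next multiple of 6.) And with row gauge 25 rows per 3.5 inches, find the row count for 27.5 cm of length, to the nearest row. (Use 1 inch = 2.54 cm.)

Cast on 90 stitches; work 77 rows.

Finished = 47 + 6 = 53 cm.
53 cm × 1/2.54 = 20.87 inches.
19/4.5 = 4.222 sts per in; 20.87 × 4.222 = 88.10 sts.
Next multiple of 6 → 90.
27.5 cm = 10.83 inches; × 7.143 = 77.33 → 77 rows.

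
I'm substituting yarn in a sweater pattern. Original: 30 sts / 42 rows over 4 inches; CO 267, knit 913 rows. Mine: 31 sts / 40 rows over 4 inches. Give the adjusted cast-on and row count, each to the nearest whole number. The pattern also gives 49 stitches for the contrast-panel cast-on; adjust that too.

Cast on 276 stitches; work 870 rows; contrast-panel cast-on 51 stitches.

Stitches: 267 × 31/30 = 275.90 → 276.
Rows: 913 × 40/42 = 869.52 → 870.
contrast-panel cast-on: 49 × 31/30 = 50.63 → 51.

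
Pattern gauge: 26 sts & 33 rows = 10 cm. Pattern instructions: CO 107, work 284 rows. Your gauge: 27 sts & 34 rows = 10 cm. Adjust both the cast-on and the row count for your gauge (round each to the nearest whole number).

Stitches: 107 × 27/26 = 111.12 → 111.
Rows: 284 × 34/33 = 292.61 → 293.

Cast on 111 stitches; work 293 rows.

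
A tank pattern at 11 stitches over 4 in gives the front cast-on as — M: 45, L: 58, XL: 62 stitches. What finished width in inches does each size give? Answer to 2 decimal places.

11/4 = 2.75 sts per in.
M: 45 / 2.75 = 16.364 → 16.36 in.
L: 58 / 2.75 = 21.091 → 21.09 in.
XL: 62 / 2.75 = 22.545 → 22.55 in.

M 16.36 inches; L 21.09 inches; XL 22.55 inches.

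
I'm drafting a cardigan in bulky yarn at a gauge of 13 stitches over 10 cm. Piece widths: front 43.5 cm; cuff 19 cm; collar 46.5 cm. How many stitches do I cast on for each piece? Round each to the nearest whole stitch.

front 57; cuff 25; collar 60.

Rate = 13/10 = 1.3 sts per cm.
front: 43.5 × 1.3 = 56.55 → 57.
cuff: 19 × 1.3 = 24.70 → 25.
collar: 46.5 × 1.3 = 60.45 → 60.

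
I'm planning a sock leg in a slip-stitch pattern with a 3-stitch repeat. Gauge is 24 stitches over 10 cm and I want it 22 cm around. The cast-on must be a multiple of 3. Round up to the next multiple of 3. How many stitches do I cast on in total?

24 / 10 = 2.4 sts per cm.
22 × 2.4 = 52.80 sts.
Next multiple of 3: 54.

Cast on 54 stitches.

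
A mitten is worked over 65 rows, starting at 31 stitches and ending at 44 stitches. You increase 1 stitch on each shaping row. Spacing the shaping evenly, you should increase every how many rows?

Increase every 5th row.

Stitches to add: |44 − 31| = 13.
Shaping rows needed: 13 / 1 = 13.
65 rows / 13 = every 5 rows.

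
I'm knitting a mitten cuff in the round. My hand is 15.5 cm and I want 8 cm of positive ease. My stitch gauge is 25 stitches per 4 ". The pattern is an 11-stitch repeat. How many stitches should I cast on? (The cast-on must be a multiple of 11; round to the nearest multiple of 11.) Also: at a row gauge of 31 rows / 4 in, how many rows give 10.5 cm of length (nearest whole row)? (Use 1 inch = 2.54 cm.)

Finished = 15.5 + 8 = 23.5 cm.
23.5 cm × 1/2.54 = 9.25 inches.
25/4 = 6.25 sts per in; 9.25 × 6.25 = 57.82 sts.
Nearest multiple of 11 → 55.
10.5 cm = 4.13 inches; × 7.75 = 32.04 → 32 rows.

Cast on 55 stitches; work 32 rows.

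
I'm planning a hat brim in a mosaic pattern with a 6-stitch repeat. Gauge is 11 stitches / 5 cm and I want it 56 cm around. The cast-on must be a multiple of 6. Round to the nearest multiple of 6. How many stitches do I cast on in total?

Cast on 126 stitches.

11 / 5 = 2.2 sts per cm.
56 × 2.2 = 123.20 sts.
Nearest multiple of 6: 126.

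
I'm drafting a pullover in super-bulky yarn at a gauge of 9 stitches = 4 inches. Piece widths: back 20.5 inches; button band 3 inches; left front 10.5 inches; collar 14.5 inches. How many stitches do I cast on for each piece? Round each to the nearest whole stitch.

Rate = 9/4 = 2.25 sts per in.
back: 20.5 × 2.25 = 46.12 → 46.
button band: 3 × 2.25 = 6.75 → 7.
left front: 10.5 × 2.25 = 23.62 → 24.
collar: 14.5 × 2.25 = 32.62 → 33.

back 46; button band 7; left front 24; collar 33.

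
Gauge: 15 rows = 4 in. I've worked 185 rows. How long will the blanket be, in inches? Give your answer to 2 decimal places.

49.33 inches.

15 rows / 4 inch = 3.75 rows per inch.
185 / 3.75 = 49.333 inches.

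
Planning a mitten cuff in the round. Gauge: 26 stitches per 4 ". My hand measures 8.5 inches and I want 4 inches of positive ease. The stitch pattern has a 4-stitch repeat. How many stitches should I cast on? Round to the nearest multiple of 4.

CO 80 sts.

Finished = 8.5 + 4 = 12.5 inches.
26 / 4 = 6.5 sts/in.
12.5 × 6.5 = 81.25 sts.
Nearest multiple of 4: 80.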